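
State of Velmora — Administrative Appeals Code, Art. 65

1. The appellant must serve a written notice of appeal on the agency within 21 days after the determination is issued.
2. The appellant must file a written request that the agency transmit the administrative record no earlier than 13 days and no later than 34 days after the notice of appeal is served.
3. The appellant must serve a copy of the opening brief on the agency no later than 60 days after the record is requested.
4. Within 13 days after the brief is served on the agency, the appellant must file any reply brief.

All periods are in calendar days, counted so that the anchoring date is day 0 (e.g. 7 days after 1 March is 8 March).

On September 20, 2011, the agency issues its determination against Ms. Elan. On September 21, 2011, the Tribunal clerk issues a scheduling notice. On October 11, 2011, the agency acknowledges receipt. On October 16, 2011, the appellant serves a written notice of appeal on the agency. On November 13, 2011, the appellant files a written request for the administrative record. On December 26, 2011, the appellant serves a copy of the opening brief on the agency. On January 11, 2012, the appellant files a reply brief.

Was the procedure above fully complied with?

No

Step 1 — counting 21 days from September 20, 2011 (when the determination is issued) gives a deadline of October 11, 2011; October 16, 2011 misses that deadline by 5 days.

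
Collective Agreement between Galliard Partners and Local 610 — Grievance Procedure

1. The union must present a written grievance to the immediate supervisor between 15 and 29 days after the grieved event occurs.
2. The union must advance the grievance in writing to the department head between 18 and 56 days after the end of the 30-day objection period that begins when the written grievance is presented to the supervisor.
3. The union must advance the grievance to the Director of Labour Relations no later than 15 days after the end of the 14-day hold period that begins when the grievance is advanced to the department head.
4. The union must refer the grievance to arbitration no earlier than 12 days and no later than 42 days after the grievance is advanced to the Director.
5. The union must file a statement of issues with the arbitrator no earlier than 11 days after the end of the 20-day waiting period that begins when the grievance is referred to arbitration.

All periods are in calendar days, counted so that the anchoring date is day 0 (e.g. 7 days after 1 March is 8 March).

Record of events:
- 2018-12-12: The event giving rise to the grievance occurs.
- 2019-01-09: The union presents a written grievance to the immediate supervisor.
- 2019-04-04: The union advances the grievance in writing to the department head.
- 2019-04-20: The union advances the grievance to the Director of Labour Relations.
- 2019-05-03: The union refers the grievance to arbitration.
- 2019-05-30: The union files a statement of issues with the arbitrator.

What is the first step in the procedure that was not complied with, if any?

Step 1: the window is 15–29 days after 2018-12-12 (when the grieved event occurs), so 2018-12-27 through 2019-01-10; done 2019-01-09 — within the window.
Step 2: the window is 18–56 days after 2019-02-08 (end of the 30-day objection period, which began when the written grievance is presented to the supervisor on 2019-01-09), so 2019-02-26 through 2019-04-05; done 2019-04-04, which is between those dates.
Step 3: 15 days after 2019-04-18 (end of the 14-day hold period, which began when the grievance is advanced to the department head on 2019-04-04) is 2019-05-03; 2019-04-20 is within that limit.
Step 4: the window is 12–42 days after 2019-04-20 (when the grievance is advanced to the Director), so 2019-05-02 through 2019-06-01; 2019-05-03 falls inside that range.
Step 5: the earliest permitted date is 11 days after 2019-05-23 (end of the 20-day waiting period, which began when the grievance is referred to arbitration on 2019-05-03), i.e. 2019-06-03; 2019-05-30 is 4 days before the earliest permitted date.
That is the first point of non-compliance.

Step 5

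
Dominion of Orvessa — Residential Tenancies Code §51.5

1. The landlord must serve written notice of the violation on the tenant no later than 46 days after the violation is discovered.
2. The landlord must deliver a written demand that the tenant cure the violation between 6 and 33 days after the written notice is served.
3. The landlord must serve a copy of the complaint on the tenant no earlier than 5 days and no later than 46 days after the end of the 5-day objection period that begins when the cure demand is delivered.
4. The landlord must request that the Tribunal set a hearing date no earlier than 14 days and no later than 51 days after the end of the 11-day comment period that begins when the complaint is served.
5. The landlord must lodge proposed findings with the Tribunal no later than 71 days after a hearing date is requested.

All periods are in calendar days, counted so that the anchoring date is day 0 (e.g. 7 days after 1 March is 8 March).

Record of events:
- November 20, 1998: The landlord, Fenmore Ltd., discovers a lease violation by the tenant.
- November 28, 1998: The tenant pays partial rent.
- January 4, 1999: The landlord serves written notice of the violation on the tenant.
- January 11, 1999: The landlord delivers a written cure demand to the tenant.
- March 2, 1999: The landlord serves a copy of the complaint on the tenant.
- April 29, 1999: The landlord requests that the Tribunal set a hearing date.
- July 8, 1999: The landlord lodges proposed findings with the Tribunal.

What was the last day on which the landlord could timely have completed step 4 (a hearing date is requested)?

The complaint is served on March 2, 1999; the 11-day comment period therefore ends March 13, 1999, and step 4 runs from that date. The window is 14–51 days after March 13, 1999; it closes on May 3, 1999.

May 3, 1999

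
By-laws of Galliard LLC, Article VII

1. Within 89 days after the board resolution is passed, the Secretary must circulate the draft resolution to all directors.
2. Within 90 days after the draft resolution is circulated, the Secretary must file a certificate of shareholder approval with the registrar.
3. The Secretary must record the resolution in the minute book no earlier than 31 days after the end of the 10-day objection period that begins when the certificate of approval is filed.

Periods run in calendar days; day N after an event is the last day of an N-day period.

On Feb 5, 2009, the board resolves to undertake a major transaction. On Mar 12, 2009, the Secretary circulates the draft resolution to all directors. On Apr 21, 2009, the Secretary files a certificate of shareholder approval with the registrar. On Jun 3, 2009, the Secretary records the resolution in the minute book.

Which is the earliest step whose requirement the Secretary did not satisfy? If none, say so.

None — every step was satisfied

Step 1: 89 days after Feb 5, 2009 (when the board resolution is passed) is May 5, 2009; done Mar 12, 2009 — timely.
Step 2: 90 days after Mar 12, 2009 (when the draft resolution is circulated) is Jun 10, 2009; done Apr 21, 2009 — timely.
Step 3: the earliest permitted date is 31 days after May 1, 2009 (end of the 10-day objection period, which began when the certificate of approval is filed on Apr 21, 2009), i.e. Jun 1, 2009; Jun 3, 2009 is on or after that date.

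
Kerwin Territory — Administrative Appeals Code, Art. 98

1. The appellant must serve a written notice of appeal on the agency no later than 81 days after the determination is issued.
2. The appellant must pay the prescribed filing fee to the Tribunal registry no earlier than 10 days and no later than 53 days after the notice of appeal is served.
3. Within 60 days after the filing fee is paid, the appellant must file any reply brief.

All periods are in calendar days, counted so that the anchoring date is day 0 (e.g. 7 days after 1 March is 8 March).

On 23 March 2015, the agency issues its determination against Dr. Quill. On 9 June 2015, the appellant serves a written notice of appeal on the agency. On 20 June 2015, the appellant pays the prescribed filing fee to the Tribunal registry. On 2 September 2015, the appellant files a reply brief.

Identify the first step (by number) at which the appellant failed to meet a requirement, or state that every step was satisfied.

Step 3

(1) due by 23 March 2015 + 81 days = 12 June 2015; completed 9 June 2015, before the deadline.
(2) the permitted window runs from 9 June 2015 + 10 = 19 June 2015 to 9 June 2015 + 53 = 1 August 2015; 20 June 2015 falls inside that range.
(3) due by 20 June 2015 + 60 days = 19 August 2015; 2 September 2015 misses that deadline by 14 days.
The procedure was therefore not followed at step 3.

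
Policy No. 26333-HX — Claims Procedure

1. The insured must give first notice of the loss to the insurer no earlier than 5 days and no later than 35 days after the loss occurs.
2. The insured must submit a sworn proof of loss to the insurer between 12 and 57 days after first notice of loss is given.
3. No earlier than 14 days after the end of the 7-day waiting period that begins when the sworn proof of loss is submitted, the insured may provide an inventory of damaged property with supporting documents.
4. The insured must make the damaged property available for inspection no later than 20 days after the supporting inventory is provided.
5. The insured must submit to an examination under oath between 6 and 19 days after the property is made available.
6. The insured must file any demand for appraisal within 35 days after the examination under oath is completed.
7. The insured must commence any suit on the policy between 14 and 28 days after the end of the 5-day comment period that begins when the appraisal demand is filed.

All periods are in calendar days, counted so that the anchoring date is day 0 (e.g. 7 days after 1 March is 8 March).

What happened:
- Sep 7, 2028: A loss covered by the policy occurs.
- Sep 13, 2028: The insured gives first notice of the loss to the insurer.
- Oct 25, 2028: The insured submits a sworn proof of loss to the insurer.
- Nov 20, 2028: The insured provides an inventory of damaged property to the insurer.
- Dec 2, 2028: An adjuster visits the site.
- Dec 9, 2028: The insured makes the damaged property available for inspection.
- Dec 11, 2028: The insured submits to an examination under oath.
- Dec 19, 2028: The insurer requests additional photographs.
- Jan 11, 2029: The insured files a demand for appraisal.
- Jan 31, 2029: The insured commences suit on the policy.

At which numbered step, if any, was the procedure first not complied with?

Step 5

Step 1 — 5 and 35 days from Sep 7, 2028 (when the loss occurs) are Sep 12, 2028 and Oct 12, 2028 respectively; done Sep 13, 2028, which is between those dates.
Step 2 — 12 and 57 days from Sep 13, 2028 (when first notice of loss is given) are Sep 25, 2028 and Nov 9, 2028 respectively; Oct 25, 2028 falls inside that range.
Step 3 — must wait 14 days from Nov 1, 2028 (end of the 7-day waiting period, which began when the sworn proof of loss is submitted on Oct 25, 2028), so not before Nov 15, 2028; done Nov 20, 2028, after the minimum wait.
Step 4 — counting 20 days from Nov 20, 2028 (when the supporting inventory is provided) gives a deadline of Dec 10, 2028; done Dec 9, 2028 — timely.
Step 5 — 6 and 19 days from Dec 9, 2028 (when the property is made available) are Dec 15, 2028 and Dec 28, 2028 respectively; Dec 11, 2028 is 4 days too early.
Later steps need not be reached.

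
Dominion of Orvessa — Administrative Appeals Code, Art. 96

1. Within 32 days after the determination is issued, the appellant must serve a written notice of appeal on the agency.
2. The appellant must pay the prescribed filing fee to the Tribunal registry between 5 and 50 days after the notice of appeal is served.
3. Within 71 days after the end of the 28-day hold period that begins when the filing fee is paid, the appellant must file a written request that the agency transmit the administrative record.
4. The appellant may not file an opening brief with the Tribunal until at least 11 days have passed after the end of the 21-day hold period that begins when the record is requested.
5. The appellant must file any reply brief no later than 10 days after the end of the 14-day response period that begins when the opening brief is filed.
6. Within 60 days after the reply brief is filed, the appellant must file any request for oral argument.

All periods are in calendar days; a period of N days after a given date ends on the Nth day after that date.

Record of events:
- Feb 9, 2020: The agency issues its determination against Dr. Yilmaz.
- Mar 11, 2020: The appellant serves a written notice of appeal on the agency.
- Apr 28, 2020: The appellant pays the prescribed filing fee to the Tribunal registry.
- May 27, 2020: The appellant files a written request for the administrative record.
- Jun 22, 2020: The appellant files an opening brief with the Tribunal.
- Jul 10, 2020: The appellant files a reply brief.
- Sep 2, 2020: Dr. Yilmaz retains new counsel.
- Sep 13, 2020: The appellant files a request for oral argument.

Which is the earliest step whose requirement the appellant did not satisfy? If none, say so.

Step 1: 32 days after Feb 9, 2020 (when the determination is issued) is Mar 12, 2020; done Mar 11, 2020 — timely.
Step 2: the window is 5–50 days after Mar 11, 2020 (when the notice of appeal is served), so Mar 16, 2020 through Apr 30, 2020; Apr 28, 2020 falls inside that range.
Step 3: 71 days after May 26, 2020 (end of the 28-day hold period, which began when the filing fee is paid on Apr 28, 2020) is Aug 5, 2020; May 27, 2020 is within that limit.
Step 4: the earliest permitted date is 11 days after Jun 17, 2020 (end of the 21-day hold period, which began when the record is requested on May 27, 2020), i.e. Jun 28, 2020; acted on Jun 22, 2020, 6 days prematurely.

Step 4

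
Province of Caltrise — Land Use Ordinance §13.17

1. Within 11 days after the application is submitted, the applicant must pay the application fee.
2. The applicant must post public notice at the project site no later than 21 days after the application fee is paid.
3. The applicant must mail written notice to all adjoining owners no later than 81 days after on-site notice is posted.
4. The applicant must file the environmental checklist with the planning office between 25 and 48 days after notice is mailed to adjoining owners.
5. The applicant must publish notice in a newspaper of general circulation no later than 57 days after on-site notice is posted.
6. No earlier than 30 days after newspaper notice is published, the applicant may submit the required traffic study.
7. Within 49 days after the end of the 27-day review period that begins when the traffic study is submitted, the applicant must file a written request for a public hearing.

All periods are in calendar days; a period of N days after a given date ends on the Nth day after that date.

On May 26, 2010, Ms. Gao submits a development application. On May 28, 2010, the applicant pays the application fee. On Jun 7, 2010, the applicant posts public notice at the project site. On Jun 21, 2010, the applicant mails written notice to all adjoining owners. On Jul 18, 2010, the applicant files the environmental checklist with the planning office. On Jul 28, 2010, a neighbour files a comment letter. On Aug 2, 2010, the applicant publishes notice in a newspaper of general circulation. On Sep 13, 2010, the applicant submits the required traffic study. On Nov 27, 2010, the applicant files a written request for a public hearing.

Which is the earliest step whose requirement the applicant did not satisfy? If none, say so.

None — every step was satisfied

Step 1: 11 days after May 26, 2010 (when the application is submitted) is Jun 6, 2010; done May 28, 2010 — timely.
Step 2: 21 days after May 28, 2010 (when the application fee is paid) is Jun 18, 2010; done Jun 7, 2010 — timely.
Step 3: 81 days after Jun 7, 2010 (when on-site notice is posted) is Aug 27, 2010; completed Jun 21, 2010, before the deadline.
Step 4: the window is 25–48 days after Jun 21, 2010 (when notice is mailed to adjoining owners), so Jul 16, 2010 through Aug 8, 2010; done Jul 18, 2010, which is between those dates.
Step 5: 57 days after Jun 7, 2010 (when on-site notice is posted) is Aug 3, 2010; completed Aug 2, 2010, before the deadline.
Step 6: the earliest permitted date is 30 days after Aug 2, 2010 (when newspaper notice is published), i.e. Sep 1, 2010; done Sep 13, 2010 — permitted.
Step 7: 49 days after Oct 10, 2010 (end of the 27-day review period, which began when the traffic study is submitted on Sep 13, 2010) is Nov 28, 2010; completed Nov 27, 2010, before the deadline.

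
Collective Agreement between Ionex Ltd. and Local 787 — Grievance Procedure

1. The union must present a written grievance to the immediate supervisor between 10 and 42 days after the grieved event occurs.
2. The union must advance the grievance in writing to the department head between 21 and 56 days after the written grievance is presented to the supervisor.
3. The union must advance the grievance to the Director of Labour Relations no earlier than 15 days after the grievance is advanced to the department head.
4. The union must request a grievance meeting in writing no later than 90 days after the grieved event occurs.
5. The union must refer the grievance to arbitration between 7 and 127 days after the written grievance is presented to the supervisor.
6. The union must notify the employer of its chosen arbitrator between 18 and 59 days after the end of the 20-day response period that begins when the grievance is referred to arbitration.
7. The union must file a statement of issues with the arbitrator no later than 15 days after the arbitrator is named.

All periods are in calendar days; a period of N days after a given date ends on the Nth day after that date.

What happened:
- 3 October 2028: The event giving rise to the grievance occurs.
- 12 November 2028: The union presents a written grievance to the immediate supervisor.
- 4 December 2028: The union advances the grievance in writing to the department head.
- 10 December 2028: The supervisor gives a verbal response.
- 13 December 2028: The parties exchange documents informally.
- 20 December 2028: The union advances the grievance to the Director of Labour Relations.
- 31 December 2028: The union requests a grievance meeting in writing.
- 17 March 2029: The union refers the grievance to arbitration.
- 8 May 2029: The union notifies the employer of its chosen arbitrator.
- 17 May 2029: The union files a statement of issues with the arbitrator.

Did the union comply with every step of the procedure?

Step 1 — 10 and 42 days from 3 October 2028 (when the grieved event occurs) are 13 October 2028 and 14 November 2028 respectively; done 12 November 2028 — within the window.
Step 2 — 21 and 56 days from 12 November 2028 (when the written grievance is presented to the supervisor) are 3 December 2028 and 7 January 2029 respectively; done 4 December 2028 — within the window.
Step 3 — must wait 15 days from 4 December 2028 (when the grievance is advanced to the department head), so not before 19 December 2028; 20 December 2028 is on or after that date.
Step 4 — counting 90 days from 3 October 2028 (when the grieved event occurs) gives a deadline of 1 January 2029; completed 31 December 2028, before the deadline.
Step 5 — 7 and 127 days from 12 November 2028 (when the written grievance is presented to the supervisor) are 19 November 2028 and 19 March 2029 respectively; done 17 March 2029 — within the window.
Step 6 — 18 and 59 days from 6 April 2029 (end of the 20-day response period, which began when the grievance is referred to arbitration on 17 March 2029) are 24 April 2029 and 4 June 2029 respectively; done 8 May 2029 — within the window.
Step 7 — counting 15 days from 8 May 2029 (when the arbitrator is named) gives a deadline of 23 May 2029; completed 17 May 2029, before the deadline.

Yes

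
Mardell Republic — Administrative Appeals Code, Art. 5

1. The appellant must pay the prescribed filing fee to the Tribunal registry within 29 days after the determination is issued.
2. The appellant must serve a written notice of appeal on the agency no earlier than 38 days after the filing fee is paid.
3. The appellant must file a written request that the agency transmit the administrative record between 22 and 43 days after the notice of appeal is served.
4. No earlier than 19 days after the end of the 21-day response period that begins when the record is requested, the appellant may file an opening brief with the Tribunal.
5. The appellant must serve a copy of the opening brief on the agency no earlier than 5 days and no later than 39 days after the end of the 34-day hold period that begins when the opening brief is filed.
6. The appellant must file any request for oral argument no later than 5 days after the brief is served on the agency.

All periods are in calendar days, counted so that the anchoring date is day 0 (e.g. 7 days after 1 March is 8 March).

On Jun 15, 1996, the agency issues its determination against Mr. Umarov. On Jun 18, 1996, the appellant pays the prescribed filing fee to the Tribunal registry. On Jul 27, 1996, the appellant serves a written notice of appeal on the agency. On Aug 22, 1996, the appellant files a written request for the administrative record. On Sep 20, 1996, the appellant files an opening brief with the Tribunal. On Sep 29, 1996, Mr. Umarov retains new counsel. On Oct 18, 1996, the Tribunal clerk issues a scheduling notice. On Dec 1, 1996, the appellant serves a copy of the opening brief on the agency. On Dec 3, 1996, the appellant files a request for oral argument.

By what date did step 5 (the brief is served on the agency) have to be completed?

The opening brief is filed on Sep 20, 1996; the 34-day hold period therefore ends Oct 24, 1996, and step 5 runs from that date. The window is 5–39 days after Oct 24, 1996; it closes on Dec 2, 1996.

Dec 2, 1996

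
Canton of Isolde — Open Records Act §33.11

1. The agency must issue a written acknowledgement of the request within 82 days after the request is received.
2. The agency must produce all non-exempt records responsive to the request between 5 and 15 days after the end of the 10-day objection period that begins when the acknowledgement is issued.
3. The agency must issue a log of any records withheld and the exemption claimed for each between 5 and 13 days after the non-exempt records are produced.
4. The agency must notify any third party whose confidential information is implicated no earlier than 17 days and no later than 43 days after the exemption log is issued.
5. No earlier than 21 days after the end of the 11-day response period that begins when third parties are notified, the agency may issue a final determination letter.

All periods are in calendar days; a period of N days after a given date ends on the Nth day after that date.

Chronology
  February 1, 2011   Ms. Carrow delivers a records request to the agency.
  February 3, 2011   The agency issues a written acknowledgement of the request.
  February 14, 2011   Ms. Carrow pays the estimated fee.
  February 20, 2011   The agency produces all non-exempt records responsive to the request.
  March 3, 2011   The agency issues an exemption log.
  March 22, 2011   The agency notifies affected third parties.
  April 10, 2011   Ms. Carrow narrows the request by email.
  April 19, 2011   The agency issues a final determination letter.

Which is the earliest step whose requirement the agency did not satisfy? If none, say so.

(1) due by February 1, 2011 + 82 days = April 24, 2011; done February 3, 2011 — timely.
(2) the permitted window runs from February 13, 2011 + 5 = February 18, 2011 to February 13, 2011 + 15 = February 28, 2011; done February 20, 2011, which is between those dates.
(3) the permitted window runs from February 20, 2011 + 5 = February 25, 2011 to February 20, 2011 + 13 = March 5, 2011; March 3, 2011 falls inside that range.
(4) the permitted window runs from March 3, 2011 + 17 = March 20, 2011 to March 3, 2011 + 43 = April 15, 2011; March 22, 2011 falls inside that range.
(5) permitted from April 2, 2011 + 21 days = April 23, 2011 onward; acted on April 19, 2011, 4 days prematurely.

Step 5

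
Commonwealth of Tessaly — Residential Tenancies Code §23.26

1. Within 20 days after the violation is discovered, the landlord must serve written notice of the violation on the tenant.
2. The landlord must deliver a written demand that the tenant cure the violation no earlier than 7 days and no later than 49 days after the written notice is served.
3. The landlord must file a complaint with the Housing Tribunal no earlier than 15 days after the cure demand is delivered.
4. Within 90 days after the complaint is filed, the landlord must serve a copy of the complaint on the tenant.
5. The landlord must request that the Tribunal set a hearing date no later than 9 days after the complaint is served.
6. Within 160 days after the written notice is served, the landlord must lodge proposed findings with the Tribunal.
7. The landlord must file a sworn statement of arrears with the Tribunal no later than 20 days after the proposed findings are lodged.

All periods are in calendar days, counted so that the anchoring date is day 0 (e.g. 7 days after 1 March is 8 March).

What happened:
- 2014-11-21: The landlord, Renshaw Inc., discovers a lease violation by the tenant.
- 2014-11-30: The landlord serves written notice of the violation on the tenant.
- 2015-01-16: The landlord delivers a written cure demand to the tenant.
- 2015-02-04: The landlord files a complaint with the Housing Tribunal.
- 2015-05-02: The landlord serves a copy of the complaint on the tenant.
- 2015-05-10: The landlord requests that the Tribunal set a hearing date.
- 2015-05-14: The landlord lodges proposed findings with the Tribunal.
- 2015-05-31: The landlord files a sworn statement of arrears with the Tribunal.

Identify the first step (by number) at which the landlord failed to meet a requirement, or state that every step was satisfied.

Step 1: 20 days after 2014-11-21 (when the violation is discovered) is 2014-12-11; done 2014-11-30 — timely.
Step 2: the window is 7–49 days after 2014-11-30 (when the written notice is served), so 2014-12-07 through 2015-01-18; 2015-01-16 falls inside that range.
Step 3: the earliest permitted date is 15 days after 2015-01-16 (when the cure demand is delivered), i.e. 2015-01-31; done 2015-02-04, after the minimum wait.
Step 4: 90 days after 2015-02-04 (when the complaint is filed) is 2015-05-05; completed 2015-05-02, before the deadline.
Step 5: 9 days after 2015-05-02 (when the complaint is served) is 2015-05-11; done 2015-05-10 — timely.
Step 6: 160 days after 2014-11-30 (when the written notice is served) is 2015-05-09; done 2015-05-14 — 5 days late.
The procedure was therefore not followed at step 6.

Step 6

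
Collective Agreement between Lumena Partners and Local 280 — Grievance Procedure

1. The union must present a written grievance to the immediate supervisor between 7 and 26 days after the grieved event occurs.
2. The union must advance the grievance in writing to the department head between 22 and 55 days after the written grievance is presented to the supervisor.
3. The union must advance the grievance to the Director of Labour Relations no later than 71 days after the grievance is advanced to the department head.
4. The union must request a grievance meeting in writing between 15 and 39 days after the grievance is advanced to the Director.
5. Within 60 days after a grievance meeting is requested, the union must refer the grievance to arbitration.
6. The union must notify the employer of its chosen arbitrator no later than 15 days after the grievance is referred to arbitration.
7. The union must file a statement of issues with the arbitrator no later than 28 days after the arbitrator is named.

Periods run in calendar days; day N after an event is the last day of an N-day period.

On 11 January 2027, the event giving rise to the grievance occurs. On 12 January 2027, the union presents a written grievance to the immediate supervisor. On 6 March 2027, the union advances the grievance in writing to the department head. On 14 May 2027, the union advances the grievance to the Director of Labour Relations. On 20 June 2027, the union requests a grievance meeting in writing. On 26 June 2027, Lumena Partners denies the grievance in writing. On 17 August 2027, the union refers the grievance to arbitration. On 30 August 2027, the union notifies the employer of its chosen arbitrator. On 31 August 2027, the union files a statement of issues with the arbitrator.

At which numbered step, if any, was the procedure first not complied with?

Step 1 — 7 and 26 days from 11 January 2027 (when the grieved event occurs) are 18 January 2027 and 6 February 2027 respectively; 12 January 2027 is 6 days too early.

Step 1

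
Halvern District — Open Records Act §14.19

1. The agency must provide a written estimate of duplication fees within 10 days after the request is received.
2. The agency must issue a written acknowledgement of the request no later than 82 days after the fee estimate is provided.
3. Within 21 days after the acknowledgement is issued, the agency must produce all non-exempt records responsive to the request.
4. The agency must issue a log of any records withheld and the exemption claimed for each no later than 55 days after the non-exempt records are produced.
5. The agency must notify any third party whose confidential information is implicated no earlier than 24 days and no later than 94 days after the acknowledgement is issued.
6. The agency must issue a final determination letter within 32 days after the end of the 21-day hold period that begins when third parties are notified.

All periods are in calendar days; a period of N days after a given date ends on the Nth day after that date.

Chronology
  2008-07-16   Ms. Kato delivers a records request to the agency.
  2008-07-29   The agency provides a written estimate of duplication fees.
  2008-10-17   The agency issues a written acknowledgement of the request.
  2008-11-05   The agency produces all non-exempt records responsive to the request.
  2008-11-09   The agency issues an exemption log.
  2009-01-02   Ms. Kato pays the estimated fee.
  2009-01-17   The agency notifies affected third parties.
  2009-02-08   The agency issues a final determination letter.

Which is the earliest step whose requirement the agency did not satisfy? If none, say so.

(1) due by 2008-07-16 + 10 days = 2008-07-26; 2008-07-29 misses that deadline by 3 days.

Step 1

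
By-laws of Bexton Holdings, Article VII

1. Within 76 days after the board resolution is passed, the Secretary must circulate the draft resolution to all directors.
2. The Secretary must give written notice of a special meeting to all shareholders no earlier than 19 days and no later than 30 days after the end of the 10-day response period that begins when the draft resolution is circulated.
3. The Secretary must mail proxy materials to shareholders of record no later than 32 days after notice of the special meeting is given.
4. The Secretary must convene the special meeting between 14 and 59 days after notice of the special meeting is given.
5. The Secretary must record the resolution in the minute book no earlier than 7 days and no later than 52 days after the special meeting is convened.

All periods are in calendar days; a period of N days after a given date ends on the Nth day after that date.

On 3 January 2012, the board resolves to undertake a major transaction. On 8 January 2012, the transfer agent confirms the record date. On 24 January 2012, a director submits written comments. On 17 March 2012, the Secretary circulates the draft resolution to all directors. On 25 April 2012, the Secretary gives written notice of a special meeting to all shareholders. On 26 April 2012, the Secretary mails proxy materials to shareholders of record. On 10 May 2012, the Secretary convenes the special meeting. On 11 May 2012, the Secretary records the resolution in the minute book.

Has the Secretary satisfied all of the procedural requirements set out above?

No

Step 1 — counting 76 days from 3 January 2012 (when the board resolution is passed) gives a deadline of 19 March 2012; done 17 March 2012 — timely.
Step 2 — 19 and 30 days from 27 March 2012 (end of the 10-day response period, which began when the draft resolution is circulated on 17 March 2012) are 15 April 2012 and 26 April 2012 respectively; done 25 April 2012 — within the window.
Step 3 — counting 32 days from 25 April 2012 (when notice of the special meeting is given) gives a deadline of 27 May 2012; done 26 April 2012 — timely.
Step 4 — 14 and 59 days from 25 April 2012 (when notice of the special meeting is given) are 9 May 2012 and 23 June 2012 respectively; 10 May 2012 falls inside that range.
Step 5 — 7 and 52 days from 10 May 2012 (when the special meeting is convened) are 17 May 2012 and 1 July 2012 respectively; 11 May 2012 is 6 days too early.
The procedure was therefore not followed at step 5.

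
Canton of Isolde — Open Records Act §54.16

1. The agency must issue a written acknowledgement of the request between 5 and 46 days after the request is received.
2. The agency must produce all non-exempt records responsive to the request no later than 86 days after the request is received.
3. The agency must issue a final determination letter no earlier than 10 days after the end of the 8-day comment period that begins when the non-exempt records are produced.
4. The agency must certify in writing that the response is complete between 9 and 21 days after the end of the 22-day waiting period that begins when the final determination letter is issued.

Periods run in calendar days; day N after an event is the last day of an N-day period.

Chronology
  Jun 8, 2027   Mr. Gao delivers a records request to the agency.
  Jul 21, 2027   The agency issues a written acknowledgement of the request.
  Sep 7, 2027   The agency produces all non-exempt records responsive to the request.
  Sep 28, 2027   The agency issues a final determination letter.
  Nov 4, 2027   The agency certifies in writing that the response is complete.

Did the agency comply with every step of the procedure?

No

Step 1: the window is 5–46 days after Jun 8, 2027 (when the request is received), so Jun 13, 2027 through Jul 24, 2027; done Jul 21, 2027 — within the window.
Step 2: 86 days after Jun 8, 2027 (when the request is received) is Sep 2, 2027; Sep 7, 2027 misses that deadline by 5 days.
The procedure was therefore not followed at step 2.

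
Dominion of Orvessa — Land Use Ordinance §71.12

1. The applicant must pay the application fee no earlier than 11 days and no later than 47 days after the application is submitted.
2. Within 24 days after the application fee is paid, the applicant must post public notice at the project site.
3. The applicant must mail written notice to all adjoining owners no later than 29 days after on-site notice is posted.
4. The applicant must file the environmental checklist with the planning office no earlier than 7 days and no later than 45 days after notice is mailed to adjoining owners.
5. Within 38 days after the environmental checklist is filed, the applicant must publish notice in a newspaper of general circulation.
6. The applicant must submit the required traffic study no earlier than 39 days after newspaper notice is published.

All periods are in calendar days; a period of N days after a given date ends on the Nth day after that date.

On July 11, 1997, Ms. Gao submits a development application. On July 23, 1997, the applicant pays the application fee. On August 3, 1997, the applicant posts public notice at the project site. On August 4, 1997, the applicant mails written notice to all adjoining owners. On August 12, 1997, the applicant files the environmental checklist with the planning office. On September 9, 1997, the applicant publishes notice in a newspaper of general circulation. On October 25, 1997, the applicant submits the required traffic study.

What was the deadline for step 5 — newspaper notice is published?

September 19, 1997

Step 5 runs from August 12, 1997, when the environmental checklist is filed. 38 days after August 12, 1997 is September 19, 1997.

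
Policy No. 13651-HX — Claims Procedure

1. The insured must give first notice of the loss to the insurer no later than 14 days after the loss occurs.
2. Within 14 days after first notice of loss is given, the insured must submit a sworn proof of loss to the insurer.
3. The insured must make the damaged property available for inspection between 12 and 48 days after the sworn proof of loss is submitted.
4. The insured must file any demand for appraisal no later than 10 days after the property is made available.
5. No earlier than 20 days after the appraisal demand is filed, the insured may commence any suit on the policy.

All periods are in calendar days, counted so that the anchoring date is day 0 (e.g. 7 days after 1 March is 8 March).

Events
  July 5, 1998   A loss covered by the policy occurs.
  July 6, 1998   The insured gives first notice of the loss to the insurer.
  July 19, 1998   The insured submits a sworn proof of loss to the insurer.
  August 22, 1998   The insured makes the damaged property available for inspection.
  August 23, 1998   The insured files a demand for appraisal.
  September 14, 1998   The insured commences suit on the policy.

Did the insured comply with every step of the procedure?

Yes

Step 1 — counting 14 days from July 5, 1998 (when the loss occurs) gives a deadline of July 19, 1998; July 6, 1998 is within that limit.
Step 2 — counting 14 days from July 6, 1998 (when first notice of loss is given) gives a deadline of July 20, 1998; done July 19, 1998 — timely.
Step 3 — 12 and 48 days from July 19, 1998 (when the sworn proof of loss is submitted) are July 31, 1998 and September 5, 1998 respectively; done August 22, 1998, which is between those dates.
Step 4 — counting 10 days from August 22, 1998 (when the property is made available) gives a deadline of September 1, 1998; August 23, 1998 is within that limit.
Step 5 — must wait 20 days from August 23, 1998 (when the appraisal demand is filed), so not before September 12, 1998; September 14, 1998 is on or after that date.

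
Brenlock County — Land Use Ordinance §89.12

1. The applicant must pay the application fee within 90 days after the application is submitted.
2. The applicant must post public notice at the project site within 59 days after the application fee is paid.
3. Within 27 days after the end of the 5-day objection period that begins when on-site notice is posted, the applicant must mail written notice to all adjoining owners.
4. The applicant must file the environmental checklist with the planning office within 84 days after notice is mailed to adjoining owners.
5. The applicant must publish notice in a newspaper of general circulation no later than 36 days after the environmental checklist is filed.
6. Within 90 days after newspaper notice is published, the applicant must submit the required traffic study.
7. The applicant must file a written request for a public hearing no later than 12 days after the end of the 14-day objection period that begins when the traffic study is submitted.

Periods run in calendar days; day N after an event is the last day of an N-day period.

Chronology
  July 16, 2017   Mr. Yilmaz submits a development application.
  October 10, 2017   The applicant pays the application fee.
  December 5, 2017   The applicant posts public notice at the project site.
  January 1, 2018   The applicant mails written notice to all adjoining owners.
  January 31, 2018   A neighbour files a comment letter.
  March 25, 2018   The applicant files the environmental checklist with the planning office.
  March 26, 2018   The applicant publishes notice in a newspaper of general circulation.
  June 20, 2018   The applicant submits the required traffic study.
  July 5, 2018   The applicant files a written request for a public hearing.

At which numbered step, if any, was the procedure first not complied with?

Step 1: 90 days after July 16, 2017 (when the application is submitted) is October 14, 2017; October 10, 2017 is within that limit.
Step 2: 59 days after October 10, 2017 (when the application fee is paid) is December 8, 2017; done December 5, 2017 — timely.
Step 3: 27 days after December 10, 2017 (end of the 5-day objection period, which began when on-site notice is posted on December 5, 2017) is January 6, 2018; completed January 1, 2018, before the deadline.
Step 4: 84 days after January 1, 2018 (when notice is mailed to adjoining owners) is March 26, 2018; March 25, 2018 is within that limit.
Step 5: 36 days after March 25, 2018 (when the environmental checklist is filed) is April 30, 2018; completed March 26, 2018, before the deadline.
Step 6: 90 days after March 26, 2018 (when newspaper notice is published) is June 24, 2018; June 20, 2018 is within that limit.
Step 7: 12 days after July 4, 2018 (end of the 14-day objection period, which began when the traffic study is submitted on June 20, 2018) is July 16, 2018; completed July 5, 2018, before the deadline.

None — every step was satisfied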